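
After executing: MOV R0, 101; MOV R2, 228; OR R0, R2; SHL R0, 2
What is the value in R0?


Register state trace:
  MOV R0, 101  → R0 = 101 (0b01100101)
  MOV R2, 228  → R2 = 228 (0b11100100)
  OR R0, R2  → R0 = 101 OR 228 = 229 (0b11100101)
  SHL R0, 2  → R0 = 229 << 2 = 916
Final: R0 = 916

916


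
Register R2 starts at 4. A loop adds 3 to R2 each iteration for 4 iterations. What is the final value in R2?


Starting value: R2 = 4
  Iter 1: R2 = 4 + 3 = 7
  Iter 2: R2 = 7 + 3 = 10
  Iter 3: R2 = 10 + 3 = 13
  Iter 4: R2 = 13 + 3 = 16
Final: R2 = 16

16


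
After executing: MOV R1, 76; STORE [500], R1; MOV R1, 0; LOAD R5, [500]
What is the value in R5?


Register and memory trace:
  MOV R1, 76  → R1 = 76
  STORE [500], R1  → mem[500] = 76
  MOV R1, 0  → R1 = 0
  LOAD R5, [500]  → R5 = mem[500] = 76
Final: R5 = 76

76


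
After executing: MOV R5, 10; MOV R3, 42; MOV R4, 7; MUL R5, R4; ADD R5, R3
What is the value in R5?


Register state trace:
  MOV R5, 10  → R5 = 10
  MOV R3, 42  → R3 = 42
  MOV R4, 7  → R4 = 7
  MUL R5, R4  → R5 = 10 * 7 = 70
  ADD R5, R3  → R5 = 70 + 42 = 112
Final: R5 = 112

112


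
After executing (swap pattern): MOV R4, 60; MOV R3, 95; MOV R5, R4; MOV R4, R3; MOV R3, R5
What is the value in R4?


Register state trace (swap pattern):
  MOV R4, 60  → R4 = 60
  MOV R3, 95  → R3 = 95
  MOV R5, R4  → R5 = 60  (save R4)
  MOV R4, R3  → R4 = 95  (R4 gets R3's value)
  MOV R3, R5  → R3 = 60  (R3 gets saved value)
Final: R4 = 95

95


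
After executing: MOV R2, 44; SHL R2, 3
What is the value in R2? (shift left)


Register state trace:
  MOV R2, 44  → R2 = 44
  SHL R2, 3  → R2 = 44 << 3 = 44 * 2^3 = 352
Final: R2 = 352

352


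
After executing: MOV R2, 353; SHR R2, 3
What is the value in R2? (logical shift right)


Register state trace:
  MOV R2, 353  → R2 = 353
  SHR R2, 3  → R2 = 353 >> 3 = 353 // 2^3 = 44
Final: R2 = 44

44


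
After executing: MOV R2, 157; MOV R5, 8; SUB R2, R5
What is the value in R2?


Register state trace:
  MOV R2, 157  → R2 = 157
  MOV R5, 8  → R5 = 8
  SUB R2, R5  → R2 = 157 - 8 = 149
Final: R2 = 149

149


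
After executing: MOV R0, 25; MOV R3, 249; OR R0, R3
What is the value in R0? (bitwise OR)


Register state trace:
  MOV R0, 25  → R0 = 25 (0b00011001)
  MOV R3, 249  → R3 = 249 (0b11111001)
  OR R0, R3   → R0 = 25 OR 249 = 249 (0b11111001)
Final: R0 = 249

249


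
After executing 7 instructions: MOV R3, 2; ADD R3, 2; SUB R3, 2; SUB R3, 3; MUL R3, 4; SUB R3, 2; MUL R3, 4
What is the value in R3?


Register state trace:
  MOV R3, 2  → R3 = 2
  ADD R3, 2  → R3 = 2 + 2 = 4
  SUB R3, 2  → R3 = 4 - 2 = 2
  SUB R3, 3  → R3 = 2 - 3 = -1
  MUL R3, 4  → R3 = -1 * 4 = -4
  SUB R3, 2  → R3 = -4 - 2 = -6
  MUL R3, 4  → R3 = -6 * 4 = -24
Final: R3 = -24

-24


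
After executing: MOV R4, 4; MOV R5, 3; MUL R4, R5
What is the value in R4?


Register state trace:
  MOV R4, 4  → R4 = 4
  MOV R5, 3  → R5 = 3
  MUL R4, R5  → R4 = 4 * 3 = 12
Final: R4 = 12

12


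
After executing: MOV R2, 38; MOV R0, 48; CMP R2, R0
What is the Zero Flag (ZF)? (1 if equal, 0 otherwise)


Register state trace:
  MOV R2, 38  → R2 = 38
  MOV R0, 48  → R0 = 48
  CMP R2, R0  → computes 38 - 48 = -10
  Result is nonzero, so values are not equal
ZF = 0

0


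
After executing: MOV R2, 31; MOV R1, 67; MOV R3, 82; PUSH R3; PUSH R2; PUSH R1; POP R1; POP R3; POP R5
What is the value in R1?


Stack trace (top is rightmost):
  MOV R2, 31  → R2 = 31
  MOV R1, 67  → R1 = 67
  MOV R3, 82  → R3 = 82
  PUSH R3  → stack: [82]
  PUSH R2  → stack: [82, 31]
  PUSH R1  → stack: [82, 31, 67]
  POP R1  → R1 = 67, stack: [82, 31]
  POP R3  → R3 = 31, stack: [82]
  POP R5  → R5 = 82, stack: []
Final: R1 = 67

67


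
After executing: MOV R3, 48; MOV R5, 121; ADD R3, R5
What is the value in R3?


Register state trace:
  MOV R3, 48  → R3 = 48
  MOV R5, 121  → R5 = 121
  ADD R3, R5  → R3 = 48 + 121 = 169
Final: R3 = 169

169


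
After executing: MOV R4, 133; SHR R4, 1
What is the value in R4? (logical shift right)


Register state trace:
  MOV R4, 133  → R4 = 133
  SHR R4, 1  → R4 = 133 >> 1 = 133 // 2^1 = 66
Final: R4 = 66

66


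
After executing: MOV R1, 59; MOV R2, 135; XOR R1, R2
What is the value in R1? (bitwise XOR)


Register state trace:
  MOV R1, 59  → R1 = 59 (0b00111011)
  MOV R2, 135  → R2 = 135 (0b10000111)
  XOR R1, R2  → R1 = 59 XOR 135 = 188 (0b10111100)
Final: R1 = 188

188


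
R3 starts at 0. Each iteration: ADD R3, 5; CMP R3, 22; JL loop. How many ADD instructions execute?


Loop trace (R3 starts at 0, target 22, step 5):
  ADD #1: R3 = 0 + 5 = 5  → 5 < 22, loop
  ADD #2: R3 = 5 + 5 = 10  → 10 < 22, loop
  ADD #3: R3 = 10 + 5 = 15  → 15 < 22, loop
  ADD #4: R3 = 15 + 5 = 20  → 20 < 22, loop
  ADD #5: R3 = 20 + 5 = 25  → 25 >= 22, exit
Total ADD instructions: 5

5


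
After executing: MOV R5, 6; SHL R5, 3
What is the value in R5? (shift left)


Register state trace:
  MOV R5, 6  → R5 = 6
  SHL R5, 3  → R5 = 6 << 3 = 6 * 2^3 = 48
Final: R5 = 48

48


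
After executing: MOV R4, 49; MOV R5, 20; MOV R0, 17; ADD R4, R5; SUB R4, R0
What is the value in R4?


Register state trace:
  MOV R4, 49  → R4 = 49
  MOV R5, 20  → R5 = 20
  MOV R0, 17  → R0 = 17
  ADD R4, R5  → R4 = 49 + 20 = 69
  SUB R4, R0  → R4 = 69 - 17 = 52
Final: R4 = 52

52


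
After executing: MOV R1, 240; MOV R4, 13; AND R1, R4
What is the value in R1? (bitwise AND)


Register state trace:
  MOV R1, 240  → R1 = 240 (0b11110000)
  MOV R4, 13  → R4 = 13 (0b00001101)
  AND R1, R4  → R1 = 240 AND 13 = 0 (0b00000000)
Final: R1 = 0

0


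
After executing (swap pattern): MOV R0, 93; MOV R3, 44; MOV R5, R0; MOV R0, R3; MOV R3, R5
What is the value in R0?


Register state trace (swap pattern):
  MOV R0, 93  → R0 = 93
  MOV R3, 44  → R3 = 44
  MOV R5, R0  → R5 = 93  (save R0)
  MOV R0, R3  → R0 = 44  (R0 gets R3's value)
  MOV R3, R5  → R3 = 93  (R3 gets saved value)
Final: R0 = 44

44


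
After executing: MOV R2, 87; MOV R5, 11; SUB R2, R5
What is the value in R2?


Register state trace:
  MOV R2, 87  → R2 = 87
  MOV R5, 11  → R5 = 11
  SUB R2, R5  → R2 = 87 - 11 = 76
Final: R2 = 76

76


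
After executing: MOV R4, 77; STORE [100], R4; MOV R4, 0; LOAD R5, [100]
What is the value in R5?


Register and memory trace:
  MOV R4, 77  → R4 = 77
  STORE [100], R4  → mem[100] = 77
  MOV R4, 0  → R4 = 0
  LOAD R5, [100]  → R5 = mem[100] = 77
Final: R5 = 77

77


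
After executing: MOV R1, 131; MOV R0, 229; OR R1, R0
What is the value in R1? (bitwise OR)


Register state trace:
  MOV R1, 131  → R1 = 131 (0b10000011)
  MOV R0, 229  → R0 = 229 (0b11100101)
  OR R1, R0   → R1 = 131 OR 229 = 231 (0b11100111)
Final: R1 = 231

231


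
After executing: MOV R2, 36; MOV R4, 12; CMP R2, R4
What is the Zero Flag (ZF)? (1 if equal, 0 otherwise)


Register state trace:
  MOV R2, 36  → R2 = 36
  MOV R4, 12  → R4 = 12
  CMP R2, R4  → computes 36 - 12 = 24
  Result is nonzero, so values are not equal
ZF = 0

0


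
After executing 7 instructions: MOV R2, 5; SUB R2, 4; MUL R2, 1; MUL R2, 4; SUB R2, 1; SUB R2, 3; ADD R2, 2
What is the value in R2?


Register state trace:
  MOV R2, 5  → R2 = 5
  SUB R2, 4  → R2 = 5 - 4 = 1
  MUL R2, 1  → R2 = 1 * 1 = 1
  MUL R2, 4  → R2 = 1 * 4 = 4
  SUB R2, 1  → R2 = 4 - 1 = 3
  SUB R2, 3  → R2 = 3 - 3 = 0
  ADD R2, 2  → R2 = 0 + 2 = 2
Final: R2 = 2

2


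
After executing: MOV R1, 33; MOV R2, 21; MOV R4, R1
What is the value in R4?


Register state trace:
  MOV R1, 33  → R1 = 33
  MOV R2, 21  → R2 = 21
  MOV R4, R1  → R4 = 33
Final: R4 = 33

33


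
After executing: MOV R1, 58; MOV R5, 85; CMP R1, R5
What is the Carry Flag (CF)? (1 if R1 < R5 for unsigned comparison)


Register state trace:
  MOV R1, 58  → R1 = 58
  MOV R5, 85  → R5 = 85
  CMP R1, R5  → unsigned 58 - 85: borrow occurs
  58 < 85, so CF = 1
CF = 1

1


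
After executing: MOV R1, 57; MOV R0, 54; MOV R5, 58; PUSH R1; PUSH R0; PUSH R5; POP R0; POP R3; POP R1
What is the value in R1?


Stack trace (top is rightmost):
  MOV R1, 57  → R1 = 57
  MOV R0, 54  → R0 = 54
  MOV R5, 58  → R5 = 58
  PUSH R1  → stack: [57]
  PUSH R0  → stack: [57, 54]
  PUSH R5  → stack: [57, 54, 58]
  POP R0  → R0 = 58, stack: [57, 54]
  POP R3  → R3 = 54, stack: [57]
  POP R1  → R1 = 57, stack: []
Final: R1 = 57

57


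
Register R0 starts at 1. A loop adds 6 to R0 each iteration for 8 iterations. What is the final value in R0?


Starting value: R0 = 1
  Iter 1: R0 = 1 + 6 = 7
  Iter 2: R0 = 7 + 6 = 13
  Iter 3: R0 = 13 + 6 = 19
  Iter 4: R0 = 19 + 6 = 25
  Iter 5: R0 = 25 + 6 = 31
  Iter 6: R0 = 31 + 6 = 37
  Iter 7: R0 = 37 + 6 = 43
  Iter 8: R0 = 43 + 6 = 49
Final: R0 = 49

49


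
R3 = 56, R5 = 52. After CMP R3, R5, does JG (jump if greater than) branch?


Trace:
  R3 = 56, R5 = 52
  CMP R3, R5  → compares 56 vs 52
  JG checks: is 56 greater than 52?
  56 > 52, so condition is true
Branch taken: Yes

Yes


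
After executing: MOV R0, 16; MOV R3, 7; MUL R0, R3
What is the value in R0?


Register state trace:
  MOV R0, 16  → R0 = 16
  MOV R3, 7  → R3 = 7
  MUL R0, R3  → R0 = 16 * 7 = 112
Final: R0 = 112

112


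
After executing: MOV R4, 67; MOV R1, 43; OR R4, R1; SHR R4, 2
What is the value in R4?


Register state trace:
  MOV R4, 67  → R4 = 67 (0b01000011)
  MOV R1, 43  → R1 = 43 (0b00101011)
  OR R4, R1  → R4 = 67 OR 43 = 107 (0b01101011)
  SHR R4, 2  → R4 = 107 >> 2 = 26
Final: R4 = 26

26


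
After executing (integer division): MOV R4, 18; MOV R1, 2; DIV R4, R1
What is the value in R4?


Register state trace:
  MOV R4, 18  → R4 = 18
  MOV R1, 2  → R1 = 2
  DIV R4, R1  → R4 = 18 // 2 = 9
Final: R4 = 9

9


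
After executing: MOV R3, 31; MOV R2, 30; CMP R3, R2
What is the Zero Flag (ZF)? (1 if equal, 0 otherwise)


Register state trace:
  MOV R3, 31  → R3 = 31
  MOV R2, 30  → R2 = 30
  CMP R3, R2  → computes 31 - 30 = 1
  Result is nonzero, so values are not equal
ZF = 0

0


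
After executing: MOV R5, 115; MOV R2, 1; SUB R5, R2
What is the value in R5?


Register state trace:
  MOV R5, 115  → R5 = 115
  MOV R2, 1  → R2 = 1
  SUB R5, R2  → R5 = 115 - 1 = 114
Final: R5 = 114

114


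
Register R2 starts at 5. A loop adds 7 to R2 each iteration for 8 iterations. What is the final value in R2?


Starting value: R2 = 5
  Iter 1: R2 = 5 + 7 = 12
  Iter 2: R2 = 12 + 7 = 19
  Iter 3: R2 = 19 + 7 = 26
  Iter 4: R2 = 26 + 7 = 33
  Iter 5: R2 = 33 + 7 = 40
  Iter 6: R2 = 40 + 7 = 47
  Iter 7: R2 = 47 + 7 = 54
  Iter 8: R2 = 54 + 7 = 61
Final: R2 = 61

61


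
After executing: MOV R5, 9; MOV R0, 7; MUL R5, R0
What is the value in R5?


Register state trace:
  MOV R5, 9  → R5 = 9
  MOV R0, 7  → R0 = 7
  MUL R5, R0  → R5 = 9 * 7 = 63
Final: R5 = 63

63


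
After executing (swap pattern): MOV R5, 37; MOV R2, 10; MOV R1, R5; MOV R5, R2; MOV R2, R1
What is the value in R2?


Register state trace (swap pattern):
  MOV R5, 37  → R5 = 37
  MOV R2, 10  → R2 = 10
  MOV R1, R5  → R1 = 37  (save R5)
  MOV R5, R2  → R5 = 10  (R5 gets R2's value)
  MOV R2, R1  → R2 = 37  (R2 gets saved value)
Final: R2 = 37

37


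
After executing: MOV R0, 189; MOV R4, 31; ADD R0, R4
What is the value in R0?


Register state trace:
  MOV R0, 189  → R0 = 189
  MOV R4, 31  → R4 = 31
  ADD R0, R4  → R0 = 189 + 31 = 220
Final: R0 = 220

220


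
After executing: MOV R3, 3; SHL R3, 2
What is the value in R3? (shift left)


Register state trace:
  MOV R3, 3  → R3 = 3
  SHL R3, 2  → R3 = 3 << 2 = 3 * 2^2 = 12
Final: R3 = 12

12


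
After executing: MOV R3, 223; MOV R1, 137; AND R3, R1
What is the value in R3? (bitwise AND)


Register state trace:
  MOV R3, 223  → R3 = 223 (0b11011111)
  MOV R1, 137  → R1 = 137 (0b10001001)
  AND R3, R1  → R3 = 223 AND 137 = 137 (0b10001001)
Final: R3 = 137

137


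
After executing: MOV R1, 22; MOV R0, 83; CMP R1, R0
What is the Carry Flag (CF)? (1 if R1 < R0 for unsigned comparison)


Register state trace:
  MOV R1, 22  → R1 = 22
  MOV R0, 83  → R0 = 83
  CMP R1, R0  → unsigned 22 - 83: borrow occurs
  22 < 83, so CF = 1
CF = 1

1


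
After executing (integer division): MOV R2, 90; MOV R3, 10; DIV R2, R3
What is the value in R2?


Register state trace:
  MOV R2, 90  → R2 = 90
  MOV R3, 10  → R3 = 10
  DIV R2, R3  → R2 = 90 // 10 = 9
Final: R2 = 9

9


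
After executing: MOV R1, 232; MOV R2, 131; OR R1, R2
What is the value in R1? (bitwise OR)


Register state trace:
  MOV R1, 232  → R1 = 232 (0b11101000)
  MOV R2, 131  → R2 = 131 (0b10000011)
  OR R1, R2   → R1 = 232 OR 131 = 235 (0b11101011)
Final: R1 = 235

235


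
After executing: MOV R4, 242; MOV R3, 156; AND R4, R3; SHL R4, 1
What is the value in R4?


Register state trace:
  MOV R4, 242  → R4 = 242 (0b11110010)
  MOV R3, 156  → R3 = 156 (0b10011100)
  AND R4, R3  → R4 = 242 AND 156 = 144 (0b10010000)
  SHL R4, 1  → R4 = 144 << 1 = 288
Final: R4 = 288

288


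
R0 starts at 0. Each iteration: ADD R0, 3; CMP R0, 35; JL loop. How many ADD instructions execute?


Loop trace (R0 starts at 0, target 35, step 3):
  ADD #1: R0 = 0 + 3 = 3  → 3 < 35, loop
  ADD #2: R0 = 3 + 3 = 6  → 6 < 35, loop
  ADD #3: R0 = 6 + 3 = 9  → 9 < 35, loop
  ADD #4: R0 = 9 + 3 = 12  → 12 < 35, loop
  ADD #5: R0 = 12 + 3 = 15  → 15 < 35, loop
  ADD #6: R0 = 15 + 3 = 18  → 18 < 35, loop
  ADD #7: R0 = 18 + 3 = 21  → 21 < 35, loop
  ADD #8: R0 = 21 + 3 = 24  → 24 < 35, loop
  ADD #9: R0 = 24 + 3 = 27  → 27 < 35, loop
  ADD #10: R0 = 27 + 3 = 30  → 30 < 35, loop
  ADD #11: R0 = 30 + 3 = 33  → 33 < 35, loop
  ADD #12: R0 = 33 + 3 = 36  → 36 >= 35, exit
Total ADD instructions: 12

12


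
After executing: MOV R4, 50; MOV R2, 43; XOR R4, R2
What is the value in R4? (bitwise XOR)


Register state trace:
  MOV R4, 50  → R4 = 50 (0b00110010)
  MOV R2, 43  → R2 = 43 (0b00101011)
  XOR R4, R2  → R4 = 50 XOR 43 = 25 (0b00011001)
Final: R4 = 25

25


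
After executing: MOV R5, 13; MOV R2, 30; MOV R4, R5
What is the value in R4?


Register state trace:
  MOV R5, 13  → R5 = 13
  MOV R2, 30  → R2 = 30
  MOV R4, R5  → R4 = 13
Final: R4 = 13

13


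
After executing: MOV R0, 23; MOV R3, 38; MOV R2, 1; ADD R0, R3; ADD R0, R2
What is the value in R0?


Register state trace:
  MOV R0, 23  → R0 = 23
  MOV R3, 38  → R3 = 38
  MOV R2, 1  → R2 = 1
  ADD R0, R3  → R0 = 23 + 38 = 61
  ADD R0, R2  → R0 = 61 + 1 = 62
Final: R0 = 62

62


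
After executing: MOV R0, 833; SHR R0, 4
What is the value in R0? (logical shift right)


Register state trace:
  MOV R0, 833  → R0 = 833
  SHR R0, 4  → R0 = 833 >> 4 = 833 // 2^4 = 52
Final: R0 = 52

52


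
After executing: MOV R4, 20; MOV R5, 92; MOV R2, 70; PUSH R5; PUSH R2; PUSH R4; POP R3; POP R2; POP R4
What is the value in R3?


Stack trace (top is rightmost):
  MOV R4, 20  → R4 = 20
  MOV R5, 92  → R5 = 92
  MOV R2, 70  → R2 = 70
  PUSH R5  → stack: [92]
  PUSH R2  → stack: [92, 70]
  PUSH R4  → stack: [92, 70, 20]
  POP R3  → R3 = 20, stack: [92, 70]
  POP R2  → R2 = 70, stack: [92]
  POP R4  → R4 = 92, stack: []
Final: R3 = 20

20


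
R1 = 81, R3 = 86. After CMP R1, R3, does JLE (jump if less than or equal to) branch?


Trace:
  R1 = 81, R3 = 86
  CMP R1, R3  → compares 81 vs 86
  JLE checks: is 81 less than or equal to 86?
  81 < 86, so condition is true
Branch taken: Yes

Yes


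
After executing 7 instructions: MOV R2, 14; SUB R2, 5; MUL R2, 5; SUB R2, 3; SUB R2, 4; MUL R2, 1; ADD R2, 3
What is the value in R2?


Register state trace:
  MOV R2, 14  → R2 = 14
  SUB R2, 5  → R2 = 14 - 5 = 9
  MUL R2, 5  → R2 = 9 * 5 = 45
  SUB R2, 3  → R2 = 45 - 3 = 42
  SUB R2, 4  → R2 = 42 - 4 = 38
  MUL R2, 1  → R2 = 38 * 1 = 38
  ADD R2, 3  → R2 = 38 + 3 = 41
Final: R2 = 41

41


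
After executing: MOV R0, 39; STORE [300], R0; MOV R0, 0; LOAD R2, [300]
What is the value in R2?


Register and memory trace:
  MOV R0, 39  → R0 = 39
  STORE [300], R0  → mem[300] = 39
  MOV R0, 0  → R0 = 0
  LOAD R2, [300]  → R2 = mem[300] = 39
Final: R2 = 39

39


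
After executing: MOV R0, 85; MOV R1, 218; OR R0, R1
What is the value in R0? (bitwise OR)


Register state trace:
  MOV R0, 85  → R0 = 85 (0b01010101)
  MOV R1, 218  → R1 = 218 (0b11011010)
  OR R0, R1   → R0 = 85 OR 218 = 223 (0b11011111)
Final: R0 = 223

223


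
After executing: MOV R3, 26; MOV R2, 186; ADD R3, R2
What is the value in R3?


Register state trace:
  MOV R3, 26  → R3 = 26
  MOV R2, 186  → R2 = 186
  ADD R3, R2  → R3 = 26 + 186 = 212
Final: R3 = 212

212


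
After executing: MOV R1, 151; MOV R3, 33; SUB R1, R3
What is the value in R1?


Register state trace:
  MOV R1, 151  → R1 = 151
  MOV R3, 33  → R3 = 33
  SUB R1, R3  → R1 = 151 - 33 = 118
Final: R1 = 118

118


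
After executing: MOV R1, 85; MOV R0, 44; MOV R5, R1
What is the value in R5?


Register state trace:
  MOV R1, 85  → R1 = 85
  MOV R0, 44  → R0 = 44
  MOV R5, R1  → R5 = 85
Final: R5 = 85

85


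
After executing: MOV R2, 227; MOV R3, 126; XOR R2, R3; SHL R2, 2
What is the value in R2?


Register state trace:
  MOV R2, 227  → R2 = 227 (0b11100011)
  MOV R3, 126  → R3 = 126 (0b01111110)
  XOR R2, R3  → R2 = 227 XOR 126 = 157 (0b10011101)
  SHL R2, 2  → R2 = 157 << 2 = 628
Final: R2 = 628

628


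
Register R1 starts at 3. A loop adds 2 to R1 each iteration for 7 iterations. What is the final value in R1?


Starting value: R1 = 3
  Iter 1: R1 = 3 + 2 = 5
  Iter 2: R1 = 5 + 2 = 7
  Iter 3: R1 = 7 + 2 = 9
  Iter 4: R1 = 9 + 2 = 11
  Iter 5: R1 = 11 + 2 = 13
  Iter 6: R1 = 13 + 2 = 15
  Iter 7: R1 = 15 + 2 = 17
Final: R1 = 17

17


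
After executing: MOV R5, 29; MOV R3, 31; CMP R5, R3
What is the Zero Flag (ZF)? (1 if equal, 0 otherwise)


Register state trace:
  MOV R5, 29  → R5 = 29
  MOV R3, 31  → R3 = 31
  CMP R5, R3  → computes 29 - 31 = -2
  Result is nonzero, so values are not equal
ZF = 0

0


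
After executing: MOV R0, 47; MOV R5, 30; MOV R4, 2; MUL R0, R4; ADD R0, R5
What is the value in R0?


Register state trace:
  MOV R0, 47  → R0 = 47
  MOV R5, 30  → R5 = 30
  MOV R4, 2  → R4 = 2
  MUL R0, R4  → R0 = 47 * 2 = 94
  ADD R0, R5  → R0 = 94 + 30 = 124
Final: R0 = 124

124


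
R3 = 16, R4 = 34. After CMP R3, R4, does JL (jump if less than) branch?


Trace:
  R3 = 16, R4 = 34
  CMP R3, R4  → compares 16 vs 34
  JL checks: is 16 less than 34?
  16 < 34, so condition is true
Branch taken: Yes

Yes


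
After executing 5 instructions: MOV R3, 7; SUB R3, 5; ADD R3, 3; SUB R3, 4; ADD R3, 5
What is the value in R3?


Register state trace:
  MOV R3, 7  → R3 = 7
  SUB R3, 5  → R3 = 7 - 5 = 2
  ADD R3, 3  → R3 = 2 + 3 = 5
  SUB R3, 4  → R3 = 5 - 4 = 1
  ADD R3, 5  → R3 = 1 + 5 = 6
Final: R3 = 6

6


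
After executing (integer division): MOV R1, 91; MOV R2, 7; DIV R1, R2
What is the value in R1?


Register state trace:
  MOV R1, 91  → R1 = 91
  MOV R2, 7  → R2 = 7
  DIV R1, R2  → R1 = 91 // 7 = 13
Final: R1 = 13

13


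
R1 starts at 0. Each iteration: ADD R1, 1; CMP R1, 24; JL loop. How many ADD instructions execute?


Loop trace (R1 starts at 0, target 24, step 1):
  ADD #1: R1 = 0 + 1 = 1  → 1 < 24, loop
  ADD #2: R1 = 1 + 1 = 2  → 2 < 24, loop
  ADD #3: R1 = 2 + 1 = 3  → 3 < 24, loop
  ADD #4: R1 = 3 + 1 = 4  → 4 < 24, loop
  ADD #5: R1 = 4 + 1 = 5  → 5 < 24, loop
  ADD #6: R1 = 5 + 1 = 6  → 6 < 24, loop
  ADD #7: R1 = 6 + 1 = 7  → 7 < 24, loop
  ADD #8: R1 = 7 + 1 = 8  → 8 < 24, loop
  ADD #9: R1 = 8 + 1 = 9  → 9 < 24, loop
  ADD #10: R1 = 9 + 1 = 10  → 10 < 24, loop
  ADD #11: R1 = 10 + 1 = 11  → 11 < 24, loop
  ADD #12: R1 = 11 + 1 = 12  → 12 < 24, loop
  ADD #13: R1 = 12 + 1 = 13  → 13 < 24, loop
  ADD #14: R1 = 13 + 1 = 14  → 14 < 24, loop
  ADD #15: R1 = 14 + 1 = 15  → 15 < 24, loop
  ADD #16: R1 = 15 + 1 = 16  → 16 < 24, loop
  ADD #17: R1 = 16 + 1 = 17  → 17 < 24, loop
  ADD #18: R1 = 17 + 1 = 18  → 18 < 24, loop
  ADD #19: R1 = 18 + 1 = 19  → 19 < 24, loop
  ADD #20: R1 = 19 + 1 = 20  → 20 < 24, loop
  ADD #21: R1 = 20 + 1 = 21  → 21 < 24, loop
  ADD #22: R1 = 21 + 1 = 22  → 22 < 24, loop
  ADD #23: R1 = 22 + 1 = 23  → 23 < 24, loop
  ADD #24: R1 = 23 + 1 = 24  → 24 >= 24, exit
Total ADD instructions: 24

24


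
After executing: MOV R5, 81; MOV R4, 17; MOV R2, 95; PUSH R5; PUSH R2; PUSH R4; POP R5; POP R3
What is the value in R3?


Stack trace (top is rightmost):
  MOV R5, 81  → R5 = 81
  MOV R4, 17  → R4 = 17
  MOV R2, 95  → R2 = 95
  PUSH R5  → stack: [81]
  PUSH R2  → stack: [81, 95]
  PUSH R4  → stack: [81, 95, 17]
  POP R5  → R5 = 17, stack: [81, 95]
  POP R3  → R3 = 95, stack: [81]
Final: R3 = 95

95


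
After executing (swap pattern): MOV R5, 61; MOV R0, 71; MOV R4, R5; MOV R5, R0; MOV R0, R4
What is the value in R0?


Register state trace (swap pattern):
  MOV R5, 61  → R5 = 61
  MOV R0, 71  → R0 = 71
  MOV R4, R5  → R4 = 61  (save R5)
  MOV R5, R0  → R5 = 71  (R5 gets R0's value)
  MOV R0, R4  → R0 = 61  (R0 gets saved value)
Final: R0 = 61

61


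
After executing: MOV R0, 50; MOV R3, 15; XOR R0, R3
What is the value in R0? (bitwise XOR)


Register state trace:
  MOV R0, 50  → R0 = 50 (0b00110010)
  MOV R3, 15  → R3 = 15 (0b00001111)
  XOR R0, R3  → R0 = 50 XOR 15 = 61 (0b00111101)
Final: R0 = 61

61


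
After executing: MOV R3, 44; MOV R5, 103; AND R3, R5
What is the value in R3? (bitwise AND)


Register state trace:
  MOV R3, 44  → R3 = 44 (0b00101100)
  MOV R5, 103  → R5 = 103 (0b01100111)
  AND R3, R5  → R3 = 44 AND 103 = 36 (0b00100100)
Final: R3 = 36

36


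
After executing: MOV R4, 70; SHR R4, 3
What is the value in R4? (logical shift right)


Register state trace:
  MOV R4, 70  → R4 = 70
  SHR R4, 3  → R4 = 70 >> 3 = 70 // 2^3 = 8
Final: R4 = 8

8


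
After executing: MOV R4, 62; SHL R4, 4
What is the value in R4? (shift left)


Register state trace:
  MOV R4, 62  → R4 = 62
  SHL R4, 4  → R4 = 62 << 4 = 62 * 2^4 = 992
Final: R4 = 992

992


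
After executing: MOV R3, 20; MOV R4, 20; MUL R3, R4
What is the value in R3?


Register state trace:
  MOV R3, 20  → R3 = 20
  MOV R4, 20  → R4 = 20
  MUL R3, R4  → R3 = 20 * 20 = 400
Final: R3 = 400

400


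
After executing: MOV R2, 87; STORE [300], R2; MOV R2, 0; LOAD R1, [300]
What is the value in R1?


Register and memory trace:
  MOV R2, 87  → R2 = 87
  STORE [300], R2  → mem[300] = 87
  MOV R2, 0  → R2 = 0
  LOAD R1, [300]  → R1 = mem[300] = 87
Final: R1 = 87

87


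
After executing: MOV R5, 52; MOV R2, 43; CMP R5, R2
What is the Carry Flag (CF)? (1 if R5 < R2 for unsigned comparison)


Register state trace:
  MOV R5, 52  → R5 = 52
  MOV R2, 43  → R2 = 43
  CMP R5, R2  → unsigned 52 - 43: no borrow
  52 >= 43, so CF = 0
CF = 0

0


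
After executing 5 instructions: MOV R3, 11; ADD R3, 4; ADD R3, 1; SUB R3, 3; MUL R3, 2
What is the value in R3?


Register state trace:
  MOV R3, 11  → R3 = 11
  ADD R3, 4  → R3 = 11 + 4 = 15
  ADD R3, 1  → R3 = 15 + 1 = 16
  SUB R3, 3  → R3 = 16 - 3 = 13
  MUL R3, 2  → R3 = 13 * 2 = 26
Final: R3 = 26

26


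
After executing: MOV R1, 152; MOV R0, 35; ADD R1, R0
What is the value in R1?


Register state trace:
  MOV R1, 152  → R1 = 152
  MOV R0, 35  → R0 = 35
  ADD R1, R0  → R1 = 152 + 35 = 187
Final: R1 = 187

187


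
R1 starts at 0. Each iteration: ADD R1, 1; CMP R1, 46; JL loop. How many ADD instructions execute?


Loop trace (R1 starts at 0, target 46, step 1):
  ADD #1: R1 = 0 + 1 = 1  → 1 < 46, loop
  ADD #2: R1 = 1 + 1 = 2  → 2 < 46, loop
  ADD #3: R1 = 2 + 1 = 3  → 3 < 46, loop
  ADD #4: R1 = 3 + 1 = 4  → 4 < 46, loop
  ADD #5: R1 = 4 + 1 = 5  → 5 < 46, loop
  ADD #6: R1 = 5 + 1 = 6  → 6 < 46, loop
  ADD #7: R1 = 6 + 1 = 7  → 7 < 46, loop
  ADD #8: R1 = 7 + 1 = 8  → 8 < 46, loop
  ADD #9: R1 = 8 + 1 = 9  → 9 < 46, loop
  ADD #10: R1 = 9 + 1 = 10  → 10 < 46, loop
  ADD #11: R1 = 10 + 1 = 11  → 11 < 46, loop
  ADD #12: R1 = 11 + 1 = 12  → 12 < 46, loop
  ADD #13: R1 = 12 + 1 = 13  → 13 < 46, loop
  ADD #14: R1 = 13 + 1 = 14  → 14 < 46, loop
  ADD #15: R1 = 14 + 1 = 15  → 15 < 46, loop
  ADD #16: R1 = 15 + 1 = 16  → 16 < 46, loop
  ADD #17: R1 = 16 + 1 = 17  → 17 < 46, loop
  ADD #18: R1 = 17 + 1 = 18  → 18 < 46, loop
  ADD #19: R1 = 18 + 1 = 19  → 19 < 46, loop
  ADD #20: R1 = 19 + 1 = 20  → 20 < 46, loop
  ADD #21: R1 = 20 + 1 = 21  → 21 < 46, loop
  ADD #22: R1 = 21 + 1 = 22  → 22 < 46, loop
  ADD #23: R1 = 22 + 1 = 23  → 23 < 46, loop
  ADD #24: R1 = 23 + 1 = 24  → 24 < 46, loop
  ADD #25: R1 = 24 + 1 = 25  → 25 < 46, loop
  ADD #26: R1 = 25 + 1 = 26  → 26 < 46, loop
  ADD #27: R1 = 26 + 1 = 27  → 27 < 46, loop
  ADD #28: R1 = 27 + 1 = 28  → 28 < 46, loop
  ADD #29: R1 = 28 + 1 = 29  → 29 < 46, loop
  ADD #30: R1 = 29 + 1 = 30  → 30 < 46, loop
  ADD #31: R1 = 30 + 1 = 31  → 31 < 46, loop
  ADD #32: R1 = 31 + 1 = 32  → 32 < 46, loop
  ADD #33: R1 = 32 + 1 = 33  → 33 < 46, loop
  ADD #34: R1 = 33 + 1 = 34  → 34 < 46, loop
  ADD #35: R1 = 34 + 1 = 35  → 35 < 46, loop
  ADD #36: R1 = 35 + 1 = 36  → 36 < 46, loop
  ADD #37: R1 = 36 + 1 = 37  → 37 < 46, loop
  ADD #38: R1 = 37 + 1 = 38  → 38 < 46, loop
  ADD #39: R1 = 38 + 1 = 39  → 39 < 46, loop
  ADD #40: R1 = 39 + 1 = 40  → 40 < 46, loop
  ADD #41: R1 = 40 + 1 = 41  → 41 < 46, loop
  ADD #42: R1 = 41 + 1 = 42  → 42 < 46, loop
  ADD #43: R1 = 42 + 1 = 43  → 43 < 46, loop
  ADD #44: R1 = 43 + 1 = 44  → 44 < 46, loop
  ADD #45: R1 = 44 + 1 = 45  → 45 < 46, loop
  ADD #46: R1 = 45 + 1 = 46  → 46 >= 46, exit
Total ADD instructions: 46

46


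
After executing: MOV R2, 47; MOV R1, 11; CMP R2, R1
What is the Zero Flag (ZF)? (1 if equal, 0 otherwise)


Register state trace:
  MOV R2, 47  → R2 = 47
  MOV R1, 11  → R1 = 11
  CMP R2, R1  → computes 47 - 11 = 36
  Result is nonzero, so values are not equal
ZF = 0

0


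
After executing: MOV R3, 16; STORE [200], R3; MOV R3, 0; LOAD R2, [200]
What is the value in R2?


Register and memory trace:
  MOV R3, 16  → R3 = 16
  STORE [200], R3  → mem[200] = 16
  MOV R3, 0  → R3 = 0
  LOAD R2, [200]  → R2 = mem[200] = 16
Final: R2 = 16

16


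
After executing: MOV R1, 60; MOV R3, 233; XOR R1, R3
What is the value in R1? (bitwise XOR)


Register state trace:
  MOV R1, 60  → R1 = 60 (0b00111100)
  MOV R3, 233  → R3 = 233 (0b11101001)
  XOR R1, R3  → R1 = 60 XOR 233 = 213 (0b11010101)
Final: R1 = 213

213


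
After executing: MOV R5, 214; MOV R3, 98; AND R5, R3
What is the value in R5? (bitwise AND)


Register state trace:
  MOV R5, 214  → R5 = 214 (0b11010110)
  MOV R3, 98  → R3 = 98 (0b01100010)
  AND R5, R3  → R5 = 214 AND 98 = 66 (0b01000010)
Final: R5 = 66

66


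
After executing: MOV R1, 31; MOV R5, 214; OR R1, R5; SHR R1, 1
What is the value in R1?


Register state trace:
  MOV R1, 31  → R1 = 31 (0b00011111)
  MOV R5, 214  → R5 = 214 (0b11010110)
  OR R1, R5  → R1 = 31 OR 214 = 223 (0b11011111)
  SHR R1, 1  → R1 = 223 >> 1 = 111
Final: R1 = 111

111


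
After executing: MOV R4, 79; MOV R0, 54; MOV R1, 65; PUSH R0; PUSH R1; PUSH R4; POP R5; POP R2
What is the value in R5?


Stack trace (top is rightmost):
  MOV R4, 79  → R4 = 79
  MOV R0, 54  → R0 = 54
  MOV R1, 65  → R1 = 65
  PUSH R0  → stack: [54]
  PUSH R1  → stack: [54, 65]
  PUSH R4  → stack: [54, 65, 79]
  POP R5  → R5 = 79, stack: [54, 65]
  POP R2  → R2 = 65, stack: [54]
Final: R5 = 79

79


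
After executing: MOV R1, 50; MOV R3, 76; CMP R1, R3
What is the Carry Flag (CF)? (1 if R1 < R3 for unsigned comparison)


Register state trace:
  MOV R1, 50  → R1 = 50
  MOV R3, 76  → R3 = 76
  CMP R1, R3  → unsigned 50 - 76: borrow occurs
  50 < 76, so CF = 1
CF = 1

1


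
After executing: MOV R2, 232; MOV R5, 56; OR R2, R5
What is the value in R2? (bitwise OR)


Register state trace:
  MOV R2, 232  → R2 = 232 (0b11101000)
  MOV R5, 56  → R5 = 56 (0b00111000)
  OR R2, R5   → R2 = 232 OR 56 = 248 (0b11111000)
Final: R2 = 248

248


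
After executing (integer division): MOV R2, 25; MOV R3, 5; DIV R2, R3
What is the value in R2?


Register state trace:
  MOV R2, 25  → R2 = 25
  MOV R3, 5  → R3 = 5
  DIV R2, R3  → R2 = 25 // 5 = 5
Final: R2 = 5

5


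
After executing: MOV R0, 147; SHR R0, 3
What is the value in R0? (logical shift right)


Register state trace:
  MOV R0, 147  → R0 = 147
  SHR R0, 3  → R0 = 147 >> 3 = 147 // 2^3 = 18
Final: R0 = 18

18


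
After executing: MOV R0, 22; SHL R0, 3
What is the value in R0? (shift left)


Register state trace:
  MOV R0, 22  → R0 = 22
  SHL R0, 3  → R0 = 22 << 3 = 22 * 2^3 = 176
Final: R0 = 176

176


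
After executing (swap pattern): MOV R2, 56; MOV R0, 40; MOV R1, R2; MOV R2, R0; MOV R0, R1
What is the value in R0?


Register state trace (swap pattern):
  MOV R2, 56  → R2 = 56
  MOV R0, 40  → R0 = 40
  MOV R1, R2  → R1 = 56  (save R2)
  MOV R2, R0  → R2 = 40  (R2 gets R0's value)
  MOV R0, R1  → R0 = 56  (R0 gets saved value)
Final: R0 = 56

56


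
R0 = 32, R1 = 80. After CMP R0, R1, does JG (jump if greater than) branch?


Trace:
  R0 = 32, R1 = 80
  CMP R0, R1  → compares 32 vs 80
  JG checks: is 32 greater than 80?
  32 < 80, so condition is false
Branch taken: No

No


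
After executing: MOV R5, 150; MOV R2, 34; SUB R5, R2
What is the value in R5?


Register state trace:
  MOV R5, 150  → R5 = 150
  MOV R2, 34  → R2 = 34
  SUB R5, R2  → R5 = 150 - 34 = 116
Final: R5 = 116

116


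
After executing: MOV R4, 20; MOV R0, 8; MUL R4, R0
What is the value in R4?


Register state trace:
  MOV R4, 20  → R4 = 20
  MOV R0, 8  → R0 = 8
  MUL R4, R0  → R4 = 20 * 8 = 160
Final: R4 = 160

160


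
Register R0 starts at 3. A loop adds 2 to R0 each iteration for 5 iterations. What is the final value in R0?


Starting value: R0 = 3
  Iter 1: R0 = 3 + 2 = 5
  Iter 2: R0 = 5 + 2 = 7
  Iter 3: R0 = 7 + 2 = 9
  Iter 4: R0 = 9 + 2 = 11
  Iter 5: R0 = 11 + 2 = 13
Final: R0 = 13

13


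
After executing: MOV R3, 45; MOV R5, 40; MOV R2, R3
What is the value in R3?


Register state trace:
  MOV R3, 45  → R3 = 45
  MOV R5, 40  → R5 = 40
  MOV R2, R3  → R2 = 45
Final: R3 = 45

45


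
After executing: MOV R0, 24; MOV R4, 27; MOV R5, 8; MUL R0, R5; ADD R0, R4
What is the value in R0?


Register state trace:
  MOV R0, 24  → R0 = 24
  MOV R4, 27  → R4 = 27
  MOV R5, 8  → R5 = 8
  MUL R0, R5  → R0 = 24 * 8 = 192
  ADD R0, R4  → R0 = 192 + 27 = 219
Final: R0 = 219

219


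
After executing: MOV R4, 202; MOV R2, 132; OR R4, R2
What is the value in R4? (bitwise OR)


Register state trace:
  MOV R4, 202  → R4 = 202 (0b11001010)
  MOV R2, 132  → R2 = 132 (0b10000100)
  OR R4, R2   → R4 = 202 OR 132 = 206 (0b11001110)
Final: R4 = 206

206


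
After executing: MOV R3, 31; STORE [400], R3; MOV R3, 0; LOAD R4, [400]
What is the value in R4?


Register and memory trace:
  MOV R3, 31  → R3 = 31
  STORE [400], R3  → mem[400] = 31
  MOV R3, 0  → R3 = 0
  LOAD R4, [400]  → R4 = mem[400] = 31
Final: R4 = 31

31


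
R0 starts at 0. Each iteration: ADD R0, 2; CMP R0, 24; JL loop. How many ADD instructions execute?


Loop trace (R0 starts at 0, target 24, step 2):
  ADD #1: R0 = 0 + 2 = 2  → 2 < 24, loop
  ADD #2: R0 = 2 + 2 = 4  → 4 < 24, loop
  ADD #3: R0 = 4 + 2 = 6  → 6 < 24, loop
  ADD #4: R0 = 6 + 2 = 8  → 8 < 24, loop
  ADD #5: R0 = 8 + 2 = 10  → 10 < 24, loop
  ADD #6: R0 = 10 + 2 = 12  → 12 < 24, loop
  ADD #7: R0 = 12 + 2 = 14  → 14 < 24, loop
  ADD #8: R0 = 14 + 2 = 16  → 16 < 24, loop
  ADD #9: R0 = 16 + 2 = 18  → 18 < 24, loop
  ADD #10: R0 = 18 + 2 = 20  → 20 < 24, loop
  ADD #11: R0 = 20 + 2 = 22  → 22 < 24, loop
  ADD #12: R0 = 22 + 2 = 24  → 24 >= 24, exit
Total ADD instructions: 12

12


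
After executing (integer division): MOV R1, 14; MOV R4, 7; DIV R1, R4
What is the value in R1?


Register state trace:
  MOV R1, 14  → R1 = 14
  MOV R4, 7  → R4 = 7
  DIV R1, R4  → R1 = 14 // 7 = 2
Final: R1 = 2

2


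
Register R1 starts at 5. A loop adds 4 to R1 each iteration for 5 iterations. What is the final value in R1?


Starting value: R1 = 5
  Iter 1: R1 = 5 + 4 = 9
  Iter 2: R1 = 9 + 4 = 13
  Iter 3: R1 = 13 + 4 = 17
  Iter 4: R1 = 17 + 4 = 21
  Iter 5: R1 = 21 + 4 = 25
Final: R1 = 25

25


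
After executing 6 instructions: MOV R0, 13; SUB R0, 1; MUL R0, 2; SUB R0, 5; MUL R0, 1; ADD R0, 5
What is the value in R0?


Register state trace:
  MOV R0, 13  → R0 = 13
  SUB R0, 1  → R0 = 13 - 1 = 12
  MUL R0, 2  → R0 = 12 * 2 = 24
  SUB R0, 5  → R0 = 24 - 5 = 19
  MUL R0, 1  → R0 = 19 * 1 = 19
  ADD R0, 5  → R0 = 19 + 5 = 24
Final: R0 = 24

24


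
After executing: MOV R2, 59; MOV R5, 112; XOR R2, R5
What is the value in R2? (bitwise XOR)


Register state trace:
  MOV R2, 59  → R2 = 59 (0b00111011)
  MOV R5, 112  → R5 = 112 (0b01110000)
  XOR R2, R5  → R2 = 59 XOR 112 = 75 (0b01001011)
Final: R2 = 75

75


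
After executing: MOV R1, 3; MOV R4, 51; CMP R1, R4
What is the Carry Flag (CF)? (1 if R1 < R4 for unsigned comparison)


Register state trace:
  MOV R1, 3  → R1 = 3
  MOV R4, 51  → R4 = 51
  CMP R1, R4  → unsigned 3 - 51: borrow occurs
  3 < 51, so CF = 1
CF = 1

1


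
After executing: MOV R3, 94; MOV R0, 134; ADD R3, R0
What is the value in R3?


Register state trace:
  MOV R3, 94  → R3 = 94
  MOV R0, 134  → R0 = 134
  ADD R3, R0  → R3 = 94 + 134 = 228
Final: R3 = 228

228


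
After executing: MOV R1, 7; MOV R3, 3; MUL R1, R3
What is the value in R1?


Register state trace:
  MOV R1, 7  → R1 = 7
  MOV R3, 3  → R3 = 3
  MUL R1, R3  → R1 = 7 * 3 = 21
Final: R1 = 21

21


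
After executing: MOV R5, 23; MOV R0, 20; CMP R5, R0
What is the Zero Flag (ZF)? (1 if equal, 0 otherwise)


Register state trace:
  MOV R5, 23  → R5 = 23
  MOV R0, 20  → R0 = 20
  CMP R5, R0  → computes 23 - 20 = 3
  Result is nonzero, so values are not equal
ZF = 0

0


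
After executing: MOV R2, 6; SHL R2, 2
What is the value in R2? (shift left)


Register state trace:
  MOV R2, 6  → R2 = 6
  SHL R2, 2  → R2 = 6 << 2 = 6 * 2^2 = 24
Final: R2 = 24

24


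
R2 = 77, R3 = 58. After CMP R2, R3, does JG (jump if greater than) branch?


Trace:
  R2 = 77, R3 = 58
  CMP R2, R3  → compares 77 vs 58
  JG checks: is 77 greater than 58?
  77 > 58, so condition is true
Branch taken: Yes

Yes


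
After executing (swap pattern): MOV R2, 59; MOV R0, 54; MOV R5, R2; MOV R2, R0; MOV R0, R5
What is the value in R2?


Register state trace (swap pattern):
  MOV R2, 59  → R2 = 59
  MOV R0, 54  → R0 = 54
  MOV R5, R2  → R5 = 59  (save R2)
  MOV R2, R0  → R2 = 54  (R2 gets R0's value)
  MOV R0, R5  → R0 = 59  (R0 gets saved value)
Final: R2 = 54

54


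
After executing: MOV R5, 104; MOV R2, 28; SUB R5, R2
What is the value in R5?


Register state trace:
  MOV R5, 104  → R5 = 104
  MOV R2, 28  → R2 = 28
  SUB R5, R2  → R5 = 104 - 28 = 76
Final: R5 = 76

76


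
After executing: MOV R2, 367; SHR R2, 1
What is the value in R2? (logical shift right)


Register state trace:
  MOV R2, 367  → R2 = 367
  SHR R2, 1  → R2 = 367 >> 1 = 367 // 2^1 = 183
Final: R2 = 183

183


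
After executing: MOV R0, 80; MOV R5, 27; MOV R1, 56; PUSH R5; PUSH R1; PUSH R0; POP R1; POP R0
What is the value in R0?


Stack trace (top is rightmost):
  MOV R0, 80  → R0 = 80
  MOV R5, 27  → R5 = 27
  MOV R1, 56  → R1 = 56
  PUSH R5  → stack: [27]
  PUSH R1  → stack: [27, 56]
  PUSH R0  → stack: [27, 56, 80]
  POP R1  → R1 = 80, stack: [27, 56]
  POP R0  → R0 = 56, stack: [27]
Final: R0 = 56

56


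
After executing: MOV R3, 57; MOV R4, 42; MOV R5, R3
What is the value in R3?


Register state trace:
  MOV R3, 57  → R3 = 57
  MOV R4, 42  → R4 = 42
  MOV R5, R3  → R5 = 57
Final: R3 = 57

57


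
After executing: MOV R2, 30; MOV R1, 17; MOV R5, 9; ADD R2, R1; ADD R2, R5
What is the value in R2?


Register state trace:
  MOV R2, 30  → R2 = 30
  MOV R1, 17  → R1 = 17
  MOV R5, 9  → R5 = 9
  ADD R2, R1  → R2 = 30 + 17 = 47
  ADD R2, R5  → R2 = 47 + 9 = 56
Final: R2 = 56

56


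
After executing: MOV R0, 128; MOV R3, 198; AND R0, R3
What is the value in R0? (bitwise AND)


Register state trace:
  MOV R0, 128  → R0 = 128 (0b10000000)
  MOV R3, 198  → R3 = 198 (0b11000110)
  AND R0, R3  → R0 = 128 AND 198 = 128 (0b10000000)
Final: R0 = 128

128


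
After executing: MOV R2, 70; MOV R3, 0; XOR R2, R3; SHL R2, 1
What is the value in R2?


Register state trace:
  MOV R2, 70  → R2 = 70 (0b01000110)
  MOV R3, 0  → R3 = 0 (0b00000000)
  XOR R2, R3  → R2 = 70 XOR 0 = 70 (0b01000110)
  SHL R2, 1  → R2 = 70 << 1 = 140
Final: R2 = 140

140


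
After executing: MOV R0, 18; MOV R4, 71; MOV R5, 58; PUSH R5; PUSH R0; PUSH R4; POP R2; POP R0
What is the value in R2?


Stack trace (top is rightmost):
  MOV R0, 18  → R0 = 18
  MOV R4, 71  → R4 = 71
  MOV R5, 58  → R5 = 58
  PUSH R5  → stack: [58]
  PUSH R0  → stack: [58, 18]
  PUSH R4  → stack: [58, 18, 71]
  POP R2  → R2 = 71, stack: [58, 18]
  POP R0  → R0 = 18, stack: [58]
Final: R2 = 71

71


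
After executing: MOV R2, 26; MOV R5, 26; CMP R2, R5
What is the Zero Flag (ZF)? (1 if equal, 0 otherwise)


Register state trace:
  MOV R2, 26  → R2 = 26
  MOV R5, 26  → R5 = 26
  CMP R2, R5  → computes 26 - 26 = 0
  Result is zero, so values are equal
ZF = 1

1


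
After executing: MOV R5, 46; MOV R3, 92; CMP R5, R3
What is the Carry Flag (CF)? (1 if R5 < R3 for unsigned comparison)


Register state trace:
  MOV R5, 46  → R5 = 46
  MOV R3, 92  → R3 = 92
  CMP R5, R3  → unsigned 46 - 92: borrow occurs
  46 < 92, so CF = 1
CF = 1

1


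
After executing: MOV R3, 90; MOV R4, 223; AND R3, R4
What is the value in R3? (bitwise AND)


Register state trace:
  MOV R3, 90  → R3 = 90 (0b01011010)
  MOV R4, 223  → R4 = 223 (0b11011111)
  AND R3, R4  → R3 = 90 AND 223 = 90 (0b01011010)
Final: R3 = 90

90


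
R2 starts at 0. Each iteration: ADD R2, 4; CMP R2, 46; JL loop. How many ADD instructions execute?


Loop trace (R2 starts at 0, target 46, step 4):
  ADD #1: R2 = 0 + 4 = 4  → 4 < 46, loop
  ADD #2: R2 = 4 + 4 = 8  → 8 < 46, loop
  ADD #3: R2 = 8 + 4 = 12  → 12 < 46, loop
  ADD #4: R2 = 12 + 4 = 16  → 16 < 46, loop
  ADD #5: R2 = 16 + 4 = 20  → 20 < 46, loop
  ADD #6: R2 = 20 + 4 = 24  → 24 < 46, loop
  ADD #7: R2 = 24 + 4 = 28  → 28 < 46, loop
  ADD #8: R2 = 28 + 4 = 32  → 32 < 46, loop
  ADD #9: R2 = 32 + 4 = 36  → 36 < 46, loop
  ADD #10: R2 = 36 + 4 = 40  → 40 < 46, loop
  ADD #11: R2 = 40 + 4 = 44  → 44 < 46, loop
  ADD #12: R2 = 44 + 4 = 48  → 48 >= 46, exit
Total ADD instructions: 12

12


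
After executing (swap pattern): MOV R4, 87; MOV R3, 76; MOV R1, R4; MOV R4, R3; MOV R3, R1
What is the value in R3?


Register state trace (swap pattern):
  MOV R4, 87  → R4 = 87
  MOV R3, 76  → R3 = 76
  MOV R1, R4  → R1 = 87  (save R4)
  MOV R4, R3  → R4 = 76  (R4 gets R3's value)
  MOV R3, R1  → R3 = 87  (R3 gets saved value)
Final: R3 = 87

87


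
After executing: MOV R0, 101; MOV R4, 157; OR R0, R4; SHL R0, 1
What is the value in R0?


Register state trace:
  MOV R0, 101  → R0 = 101 (0b01100101)
  MOV R4, 157  → R4 = 157 (0b10011101)
  OR R0, R4  → R0 = 101 OR 157 = 253 (0b11111101)
  SHL R0, 1  → R0 = 253 << 1 = 506
Final: R0 = 506

506


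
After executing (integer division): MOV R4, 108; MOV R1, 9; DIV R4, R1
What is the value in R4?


Register state trace:
  MOV R4, 108  → R4 = 108
  MOV R1, 9  → R1 = 9
  DIV R4, R1  → R4 = 108 // 9 = 12
Final: R4 = 12

12
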